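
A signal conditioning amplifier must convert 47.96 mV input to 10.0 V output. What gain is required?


Gain = Vout / Vin (converting to same units).
G = 10.0 V / 47.96 mV
G = 10000.0 mV / 47.96 mV
G = 208.51

208.51


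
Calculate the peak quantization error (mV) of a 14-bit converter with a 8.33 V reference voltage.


The maximum quantization error is +/- LSB/2.
LSB = Vref / 2^n = 8.33 / 16384 = 0.00050842 V
Max error = LSB / 2 = 0.00050842 / 2 = 0.00025421 V
Max error = 0.2542 mV

0.2542 mV


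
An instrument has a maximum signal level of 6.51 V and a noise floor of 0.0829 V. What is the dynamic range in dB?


Dynamic range = 20 * log10(Vmax / Vnoise).
DR = 20 * log10(6.51 / 0.0829)
DR = 20 * log10(78.53)
DR = 37.9 dB

37.9 dB


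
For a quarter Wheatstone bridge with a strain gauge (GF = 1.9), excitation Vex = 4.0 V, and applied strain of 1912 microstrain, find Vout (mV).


Quarter bridge output: Vout = (GF * epsilon * Vex) / 4.
Vout = (1.9 * 1912e-6 * 4.0) / 4
Vout = 0.0145312 / 4 V
Vout = 0.0036328 V = 3.6328 mV

3.6328 mV


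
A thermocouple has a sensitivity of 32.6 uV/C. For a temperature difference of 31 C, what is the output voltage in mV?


The thermocouple output V = sensitivity * dT.
V = 32.6 uV/C * 31 C
V = 1010.6 uV
V = 1.011 mV

1.011 mV


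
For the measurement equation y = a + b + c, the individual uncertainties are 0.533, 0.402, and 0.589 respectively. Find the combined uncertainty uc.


For a sum of independent quantities, uc = sqrt(u1^2 + u2^2 + u3^2).
uc = sqrt(0.533^2 + 0.402^2 + 0.589^2)
uc = sqrt(0.284089 + 0.161604 + 0.346921)
uc = 0.8903

0.8903


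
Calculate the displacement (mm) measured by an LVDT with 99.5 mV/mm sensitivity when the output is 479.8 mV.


Displacement = Vout / sensitivity.
d = 479.8 / 99.5
d = 4.822 mm

4.822 mm


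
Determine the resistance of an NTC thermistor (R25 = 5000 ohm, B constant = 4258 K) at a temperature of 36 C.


NTC thermistor equation: Rt = R25 * exp(B * (1/T - 1/T25)).
T in Kelvin: 309.15 K, T25 = 298.15 K
1/T - 1/T25 = 1/309.15 - 1/298.15 = -0.00011934
B * (1/T - 1/T25) = 4258 * -0.00011934 = -0.5082
Rt = 5000 * exp(-0.5082) = 3008.0 ohm

3008.0 ohm


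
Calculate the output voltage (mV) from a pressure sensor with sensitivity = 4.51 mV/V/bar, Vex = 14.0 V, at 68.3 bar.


Output = sensitivity * Vex * P.
Vout = 4.51 * 14.0 * 68.3
Vout = 63.14 * 68.3
Vout = 4312.46 mV

4312.46 mV


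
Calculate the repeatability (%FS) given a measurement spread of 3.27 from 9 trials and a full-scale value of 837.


Repeatability = (spread / full scale) * 100%.
R = (3.27 / 837) * 100
R = 0.391 %FS

0.391 %FS


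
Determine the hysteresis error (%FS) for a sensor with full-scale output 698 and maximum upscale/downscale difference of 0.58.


Hysteresis = (max difference / full scale) * 100%.
H = (0.58 / 698) * 100
H = 0.083 %FS

0.083 %FS


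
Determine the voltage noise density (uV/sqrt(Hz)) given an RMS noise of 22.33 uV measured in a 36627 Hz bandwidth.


Noise spectral density = Vrms / sqrt(BW).
NSD = 22.33 / sqrt(36627)
NSD = 22.33 / 191.3818
NSD = 0.1167 uV/sqrt(Hz)

0.1167 uV/sqrt(Hz)


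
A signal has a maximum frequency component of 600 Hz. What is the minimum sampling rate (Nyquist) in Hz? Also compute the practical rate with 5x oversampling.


By Nyquist theorem, fs_min = 2 * fmax.
fs_min = 2 * 600 = 1200 Hz
Practical rate = 5 * fs_min = 5 * 1200 = 6000 Hz

fs_min = 1200 Hz, fs_practical = 6000 Hz


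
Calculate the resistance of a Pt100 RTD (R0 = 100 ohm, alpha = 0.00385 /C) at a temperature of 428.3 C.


The RTD equation: Rt = R0 * (1 + alpha * T).
Rt = 100 * (1 + 0.00385 * 428.3)
Rt = 100 * (1 + 1.648955)
Rt = 100 * 2.648955
Rt = 264.895 ohm

264.895 ohm


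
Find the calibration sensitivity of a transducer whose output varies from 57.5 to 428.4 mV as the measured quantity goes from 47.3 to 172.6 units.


Sensitivity = (y2 - y1) / (x2 - x1).
S = (428.4 - 57.5) / (172.6 - 47.3)
S = 370.9 / 125.3
S = 2.9601 mV/unit

2.9601 mV/unit


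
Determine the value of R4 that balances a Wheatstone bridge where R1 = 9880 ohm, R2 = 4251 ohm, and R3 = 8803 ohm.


At balance: R1*R4 = R2*R3, so R4 = R2*R3/R1.
R4 = 4251 * 8803 / 9880
R4 = 37421553 / 9880
R4 = 3787.61 ohm

3787.61 ohm


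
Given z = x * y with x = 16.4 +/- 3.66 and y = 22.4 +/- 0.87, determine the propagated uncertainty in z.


For a product z = x*y, the relative uncertainty is:
uz/z = sqrt((ux/x)^2 + (uy/y)^2)
Relative uncertainties: ux/x = 3.66/16.4 = 0.223171
uy/y = 0.87/22.4 = 0.038839
z = 16.4 * 22.4 = 367.4
uz = 367.4 * sqrt(0.223171^2 + 0.038839^2) = 83.216

83.216


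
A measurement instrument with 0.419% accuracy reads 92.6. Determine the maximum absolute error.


Absolute error = (accuracy% / 100) * reading.
Error = (0.419 / 100) * 92.6
Error = 0.00419 * 92.6
Error = 0.388

0.388


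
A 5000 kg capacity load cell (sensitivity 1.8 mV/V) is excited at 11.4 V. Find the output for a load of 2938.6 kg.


Vout = rated_output * Vex * (load / capacity).
Vout = 1.8 * 11.4 * (2938.6 / 5000)
Vout = 1.8 * 11.4 * 0.58772
Vout = 12.06 mV

12.06 mV


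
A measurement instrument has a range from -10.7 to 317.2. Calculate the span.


Span = upper range - lower range.
Span = 317.2 - (-10.7)
Span = 327.9

327.9


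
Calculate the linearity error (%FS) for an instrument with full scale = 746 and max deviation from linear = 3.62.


Linearity error = (max deviation / full scale) * 100%.
Linearity = (3.62 / 746) * 100
Linearity = 0.485 %FS

0.485 %FS


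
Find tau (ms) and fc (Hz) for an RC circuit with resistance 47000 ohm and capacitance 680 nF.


Time constant: tau = R * C.
tau = 47000 * 6.80e-07 = 0.03196 s
tau = 31.96 ms
Cutoff frequency: fc = 1 / (2*pi*R*C).
fc = 1 / (2*pi*0.03196) = 4.98 Hz

tau = 31.96 ms, fc = 4.98 Hz


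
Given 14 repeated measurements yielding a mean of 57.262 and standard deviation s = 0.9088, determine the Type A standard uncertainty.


The standard uncertainty for Type A evaluation is u = s / sqrt(n).
u = 0.9088 / sqrt(14)
u = 0.9088 / 3.7417
u = 0.2429

0.2429


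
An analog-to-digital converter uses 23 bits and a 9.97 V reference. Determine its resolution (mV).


The resolution (LSB) of an ADC is Vref / 2^n.
LSB = 9.97 / 2^23
LSB = 9.97 / 8388608
LSB = 1.19e-06 V = 0.00118852 mV

0.00118852 mV


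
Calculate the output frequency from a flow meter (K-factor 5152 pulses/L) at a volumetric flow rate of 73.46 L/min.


Frequency = K * Q / 60 (converting L/min to L/s).
f = 5152 * 73.46 / 60
f = 378465.92 / 60
f = 6307.77 Hz

6307.77 Hz


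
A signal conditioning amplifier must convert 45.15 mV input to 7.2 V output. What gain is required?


Gain = Vout / Vin (converting to same units).
G = 7.2 V / 45.15 mV
G = 7200.0 mV / 45.15 mV
G = 159.47

159.47


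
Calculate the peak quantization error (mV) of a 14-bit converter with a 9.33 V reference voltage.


The maximum quantization error is +/- LSB/2.
LSB = Vref / 2^n = 9.33 / 16384 = 0.00056946 V
Max error = LSB / 2 = 0.00056946 / 2 = 0.00028473 V
Max error = 0.2847 mV

0.2847 mV


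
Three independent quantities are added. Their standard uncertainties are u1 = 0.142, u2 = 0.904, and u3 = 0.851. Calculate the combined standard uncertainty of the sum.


For a sum of independent quantities, uc = sqrt(u1^2 + u2^2 + u3^2).
uc = sqrt(0.142^2 + 0.904^2 + 0.851^2)
uc = sqrt(0.020164 + 0.817216 + 0.724201)
uc = 1.2496

1.2496


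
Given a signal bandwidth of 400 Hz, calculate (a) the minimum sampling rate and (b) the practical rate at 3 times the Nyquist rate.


By Nyquist theorem, fs_min = 2 * fmax.
fs_min = 2 * 400 = 800 Hz
Practical rate = 3 * fs_min = 3 * 800 = 2400 Hz

fs_min = 800 Hz, fs_practical = 2400 Hz


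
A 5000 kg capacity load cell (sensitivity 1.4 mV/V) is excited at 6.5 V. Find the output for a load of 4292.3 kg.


Vout = rated_output * Vex * (load / capacity).
Vout = 1.4 * 6.5 * (4292.3 / 5000)
Vout = 1.4 * 6.5 * 0.85846
Vout = 7.812 mV

7.812 mV


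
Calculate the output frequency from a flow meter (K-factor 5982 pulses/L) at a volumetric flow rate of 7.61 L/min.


Frequency = K * Q / 60 (converting L/min to L/s).
f = 5982 * 7.61 / 60
f = 45523.02 / 60
f = 758.72 Hz

758.72 Hz


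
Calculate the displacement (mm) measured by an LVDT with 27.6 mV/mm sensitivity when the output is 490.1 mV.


Displacement = Vout / sensitivity.
d = 490.1 / 27.6
d = 17.757 mm

17.757 mm


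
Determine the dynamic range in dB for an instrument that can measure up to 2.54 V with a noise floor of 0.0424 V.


Dynamic range = 20 * log10(Vmax / Vnoise).
DR = 20 * log10(2.54 / 0.0424)
DR = 20 * log10(59.91)
DR = 35.55 dB

35.55 dB


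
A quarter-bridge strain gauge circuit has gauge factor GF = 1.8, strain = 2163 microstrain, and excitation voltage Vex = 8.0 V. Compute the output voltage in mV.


Quarter bridge output: Vout = (GF * epsilon * Vex) / 4.
Vout = (1.8 * 2163e-6 * 8.0) / 4
Vout = 0.0311472 / 4 V
Vout = 0.0077868 V = 7.7868 mV

7.7868 mV


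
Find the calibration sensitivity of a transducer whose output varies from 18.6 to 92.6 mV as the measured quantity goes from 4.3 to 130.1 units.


Sensitivity = (y2 - y1) / (x2 - x1).
S = (92.6 - 18.6) / (130.1 - 4.3)
S = 74.0 / 125.8
S = 0.5882 mV/unit

0.5882 mV/unit


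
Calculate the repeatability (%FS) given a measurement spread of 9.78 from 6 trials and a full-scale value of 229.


Repeatability = (spread / full scale) * 100%.
R = (9.78 / 229) * 100
R = 4.271 %FS

4.271 %FS


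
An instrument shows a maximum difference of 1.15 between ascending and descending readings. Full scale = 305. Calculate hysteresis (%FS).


Hysteresis = (max difference / full scale) * 100%.
H = (1.15 / 305) * 100
H = 0.377 %FS

0.377 %FS


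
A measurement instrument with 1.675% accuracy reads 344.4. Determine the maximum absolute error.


Absolute error = (accuracy% / 100) * reading.
Error = (1.675 / 100) * 344.4
Error = 0.01675 * 344.4
Error = 5.7687

5.7687


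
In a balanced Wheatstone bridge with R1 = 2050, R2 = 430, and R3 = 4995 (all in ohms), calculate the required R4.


At balance: R1*R4 = R2*R3, so R4 = R2*R3/R1.
R4 = 430 * 4995 / 2050
R4 = 2147850 / 2050
R4 = 1047.73 ohm

1047.73 ohm


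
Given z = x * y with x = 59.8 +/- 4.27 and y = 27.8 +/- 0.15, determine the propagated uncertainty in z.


For a product z = x*y, the relative uncertainty is:
uz/z = sqrt((ux/x)^2 + (uy/y)^2)
Relative uncertainties: ux/x = 4.27/59.8 = 0.071405
uy/y = 0.15/27.8 = 0.005396
z = 59.8 * 27.8 = 1662.4
uz = 1662.4 * sqrt(0.071405^2 + 0.005396^2) = 119.044

119.044


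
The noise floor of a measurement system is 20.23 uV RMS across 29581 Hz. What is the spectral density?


Noise spectral density = Vrms / sqrt(BW).
NSD = 20.23 / sqrt(29581)
NSD = 20.23 / 171.9913
NSD = 0.1176 uV/sqrt(Hz)

0.1176 uV/sqrt(Hz)


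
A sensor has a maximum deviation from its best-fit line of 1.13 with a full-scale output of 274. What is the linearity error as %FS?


Linearity error = (max deviation / full scale) * 100%.
Linearity = (1.13 / 274) * 100
Linearity = 0.412 %FS

0.412 %FS


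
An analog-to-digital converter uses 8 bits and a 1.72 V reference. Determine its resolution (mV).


The resolution (LSB) of an ADC is Vref / 2^n.
LSB = 1.72 / 2^8
LSB = 1.72 / 256
LSB = 0.00671875 V = 6.71875 mV

6.71875 mV


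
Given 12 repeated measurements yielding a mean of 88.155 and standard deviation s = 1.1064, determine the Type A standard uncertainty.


The standard uncertainty for Type A evaluation is u = s / sqrt(n).
u = 1.1064 / sqrt(12)
u = 1.1064 / 3.4641
u = 0.3194

0.3194


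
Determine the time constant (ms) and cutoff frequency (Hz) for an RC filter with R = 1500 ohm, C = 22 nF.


Time constant: tau = R * C.
tau = 1500 * 2.20e-08 = 3.3e-05 s
tau = 0.033 ms
Cutoff frequency: fc = 1 / (2*pi*R*C).
fc = 1 / (2*pi*3.3e-05) = 4822.88 Hz

tau = 0.033 ms, fc = 4822.88 Hz


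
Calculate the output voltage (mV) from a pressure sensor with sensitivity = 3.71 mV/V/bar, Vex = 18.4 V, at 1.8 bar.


Output = sensitivity * Vex * P.
Vout = 3.71 * 18.4 * 1.8
Vout = 68.264 * 1.8
Vout = 122.88 mV

122.88 mV


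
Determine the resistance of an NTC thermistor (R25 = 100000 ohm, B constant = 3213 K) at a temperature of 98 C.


NTC thermistor equation: Rt = R25 * exp(B * (1/T - 1/T25)).
T in Kelvin: 371.15 K, T25 = 298.15 K
1/T - 1/T25 = 1/371.15 - 1/298.15 = -0.00065969
B * (1/T - 1/T25) = 3213 * -0.00065969 = -2.1196
Rt = 100000 * exp(-2.1196) = 12008.2 ohm

12008.2 ohm


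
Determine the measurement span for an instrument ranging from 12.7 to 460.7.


Span = upper range - lower range.
Span = 460.7 - (12.7)
Span = 448.0

448.0


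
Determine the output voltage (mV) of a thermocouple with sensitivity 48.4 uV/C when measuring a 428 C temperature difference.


The thermocouple output V = sensitivity * dT.
V = 48.4 uV/C * 428 C
V = 20715.2 uV
V = 20.715 mV

20.715 mV


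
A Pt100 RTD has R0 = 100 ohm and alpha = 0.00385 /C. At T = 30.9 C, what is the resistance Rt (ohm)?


The RTD equation: Rt = R0 * (1 + alpha * T).
Rt = 100 * (1 + 0.00385 * 30.9)
Rt = 100 * (1 + 0.118965)
Rt = 100 * 1.118965
Rt = 111.897 ohm

111.897 ohm


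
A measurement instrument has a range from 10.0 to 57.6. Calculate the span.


Span = upper range - lower range.
Span = 57.6 - (10.0)
Span = 47.6

47.6


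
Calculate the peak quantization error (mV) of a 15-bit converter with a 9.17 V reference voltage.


The maximum quantization error is +/- LSB/2.
LSB = Vref / 2^n = 9.17 / 32768 = 0.00027985 V
Max error = LSB / 2 = 0.00027985 / 2 = 0.00013992 V
Max error = 0.1399 mV

0.1399 mV


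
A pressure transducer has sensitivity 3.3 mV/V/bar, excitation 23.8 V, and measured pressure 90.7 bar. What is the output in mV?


Output = sensitivity * Vex * P.
Vout = 3.3 * 23.8 * 90.7
Vout = 78.54 * 90.7
Vout = 7123.58 mV

7123.58 mV


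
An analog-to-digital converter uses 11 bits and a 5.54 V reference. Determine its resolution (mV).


The resolution (LSB) of an ADC is Vref / 2^n.
LSB = 5.54 / 2^11
LSB = 5.54 / 2048
LSB = 0.00270508 V = 2.70507812 mV

2.70507812 mV


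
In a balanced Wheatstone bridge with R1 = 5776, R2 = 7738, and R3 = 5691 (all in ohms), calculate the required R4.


At balance: R1*R4 = R2*R3, so R4 = R2*R3/R1.
R4 = 7738 * 5691 / 5776
R4 = 44036958 / 5776
R4 = 7624.13 ohm

7624.13 ohm


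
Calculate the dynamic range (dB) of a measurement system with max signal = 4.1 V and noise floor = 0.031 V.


Dynamic range = 20 * log10(Vmax / Vnoise).
DR = 20 * log10(4.1 / 0.031)
DR = 20 * log10(132.26)
DR = 42.43 dB

42.43 dB


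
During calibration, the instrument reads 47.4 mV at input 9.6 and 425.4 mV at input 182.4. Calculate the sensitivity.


Sensitivity = (y2 - y1) / (x2 - x1).
S = (425.4 - 47.4) / (182.4 - 9.6)
S = 378.0 / 172.8
S = 2.1875 mV/unit

2.1875 mV/unit


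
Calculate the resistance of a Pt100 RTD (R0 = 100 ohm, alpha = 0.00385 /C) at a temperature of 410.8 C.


The RTD equation: Rt = R0 * (1 + alpha * T).
Rt = 100 * (1 + 0.00385 * 410.8)
Rt = 100 * (1 + 1.58158)
Rt = 100 * 2.58158
Rt = 258.158 ohm

258.158 ohm


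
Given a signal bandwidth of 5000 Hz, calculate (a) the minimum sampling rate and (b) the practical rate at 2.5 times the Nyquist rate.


By Nyquist theorem, fs_min = 2 * fmax.
fs_min = 2 * 5000 = 10000 Hz
Practical rate = 2.5 * fs_min = 2.5 * 10000 = 25000 Hz

fs_min = 10000 Hz, fs_practical = 25000 Hz


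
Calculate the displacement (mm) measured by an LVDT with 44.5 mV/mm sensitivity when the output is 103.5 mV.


Displacement = Vout / sensitivity.
d = 103.5 / 44.5
d = 2.326 mm

2.326 mm


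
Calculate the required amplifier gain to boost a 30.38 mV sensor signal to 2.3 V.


Gain = Vout / Vin (converting to same units).
G = 2.3 V / 30.38 mV
G = 2300.0 mV / 30.38 mV
G = 75.71

75.71


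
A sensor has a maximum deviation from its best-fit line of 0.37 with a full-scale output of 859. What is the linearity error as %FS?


Linearity error = (max deviation / full scale) * 100%.
Linearity = (0.37 / 859) * 100
Linearity = 0.043 %FS

0.043 %FS


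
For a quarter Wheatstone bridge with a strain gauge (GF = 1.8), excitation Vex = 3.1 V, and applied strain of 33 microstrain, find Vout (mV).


Quarter bridge output: Vout = (GF * epsilon * Vex) / 4.
Vout = (1.8 * 33e-6 * 3.1) / 4
Vout = 0.00018414 / 4 V
Vout = 4.603e-05 V = 0.046 mV

0.046 mV


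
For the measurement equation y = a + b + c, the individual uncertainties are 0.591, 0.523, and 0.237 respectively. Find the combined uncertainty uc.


For a sum of independent quantities, uc = sqrt(u1^2 + u2^2 + u3^2).
uc = sqrt(0.591^2 + 0.523^2 + 0.237^2)
uc = sqrt(0.349281 + 0.273529 + 0.056169)
uc = 0.824

0.824


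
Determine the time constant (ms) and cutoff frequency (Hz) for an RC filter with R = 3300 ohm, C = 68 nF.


Time constant: tau = R * C.
tau = 3300 * 6.80e-08 = 0.0002244 s
tau = 0.2244 ms
Cutoff frequency: fc = 1 / (2*pi*R*C).
fc = 1 / (2*pi*0.0002244) = 709.25 Hz

tau = 0.2244 ms, fc = 709.25 Hz


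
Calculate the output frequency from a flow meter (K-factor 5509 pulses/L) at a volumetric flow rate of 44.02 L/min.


Frequency = K * Q / 60 (converting L/min to L/s).
f = 5509 * 44.02 / 60
f = 242506.18 / 60
f = 4041.77 Hz

4041.77 Hz


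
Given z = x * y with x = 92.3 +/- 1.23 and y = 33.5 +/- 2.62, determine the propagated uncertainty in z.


For a product z = x*y, the relative uncertainty is:
uz/z = sqrt((ux/x)^2 + (uy/y)^2)
Relative uncertainties: ux/x = 1.23/92.3 = 0.013326
uy/y = 2.62/33.5 = 0.078209
z = 92.3 * 33.5 = 3092.0
uz = 3092.0 * sqrt(0.013326^2 + 0.078209^2) = 245.311

245.311


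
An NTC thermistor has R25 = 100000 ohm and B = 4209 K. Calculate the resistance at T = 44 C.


NTC thermistor equation: Rt = R25 * exp(B * (1/T - 1/T25)).
T in Kelvin: 317.15 K, T25 = 298.15 K
1/T - 1/T25 = 1/317.15 - 1/298.15 = -0.00020093
B * (1/T - 1/T25) = 4209 * -0.00020093 = -0.8457
Rt = 100000 * exp(-0.8457) = 42924.3 ohm

42924.3 ohm


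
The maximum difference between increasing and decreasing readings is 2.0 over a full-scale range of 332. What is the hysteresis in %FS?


Hysteresis = (max difference / full scale) * 100%.
H = (2.0 / 332) * 100
H = 0.602 %FS

0.602 %FS


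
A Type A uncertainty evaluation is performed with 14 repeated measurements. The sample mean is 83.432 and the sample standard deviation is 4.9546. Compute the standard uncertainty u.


The standard uncertainty for Type A evaluation is u = s / sqrt(n).
u = 4.9546 / sqrt(14)
u = 4.9546 / 3.7417
u = 1.3242

1.3242


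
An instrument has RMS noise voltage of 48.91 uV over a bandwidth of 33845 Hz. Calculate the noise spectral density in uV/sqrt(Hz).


Noise spectral density = Vrms / sqrt(BW).
NSD = 48.91 / sqrt(33845)
NSD = 48.91 / 183.9701
NSD = 0.2659 uV/sqrt(Hz)

0.2659 uV/sqrt(Hz)


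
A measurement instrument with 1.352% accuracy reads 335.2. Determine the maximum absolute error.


Absolute error = (accuracy% / 100) * reading.
Error = (1.352 / 100) * 335.2
Error = 0.01352 * 335.2
Error = 4.5319

4.5319


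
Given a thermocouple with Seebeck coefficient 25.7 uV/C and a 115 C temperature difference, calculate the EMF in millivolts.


The thermocouple output V = sensitivity * dT.
V = 25.7 uV/C * 115 C
V = 2955.5 uV
V = 2.955 mV

2.955 mV


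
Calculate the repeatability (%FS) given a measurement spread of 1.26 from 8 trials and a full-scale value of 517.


Repeatability = (spread / full scale) * 100%.
R = (1.26 / 517) * 100
R = 0.244 %FS

0.244 %FS


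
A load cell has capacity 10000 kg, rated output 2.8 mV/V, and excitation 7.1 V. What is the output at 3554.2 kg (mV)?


Vout = rated_output * Vex * (load / capacity).
Vout = 2.8 * 7.1 * (3554.2 / 10000)
Vout = 2.8 * 7.1 * 0.35542
Vout = 7.066 mV

7.066 mV


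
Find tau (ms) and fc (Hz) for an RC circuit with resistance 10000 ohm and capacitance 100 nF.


Time constant: tau = R * C.
tau = 10000 * 1.00e-07 = 0.001 s
tau = 1.0 ms
Cutoff frequency: fc = 1 / (2*pi*R*C).
fc = 1 / (2*pi*0.001) = 159.15 Hz

tau = 1.0 ms, fc = 159.15 Hz


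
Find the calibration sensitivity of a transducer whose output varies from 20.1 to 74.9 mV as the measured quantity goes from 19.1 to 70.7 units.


Sensitivity = (y2 - y1) / (x2 - x1).
S = (74.9 - 20.1) / (70.7 - 19.1)
S = 54.8 / 51.6
S = 1.062 mV/unit

1.062 mV/unit


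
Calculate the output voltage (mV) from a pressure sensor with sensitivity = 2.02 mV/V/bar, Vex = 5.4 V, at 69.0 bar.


Output = sensitivity * Vex * P.
Vout = 2.02 * 5.4 * 69.0
Vout = 10.908 * 69.0
Vout = 752.65 mV

752.65 mV


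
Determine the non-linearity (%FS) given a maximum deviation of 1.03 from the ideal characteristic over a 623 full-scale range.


Linearity error = (max deviation / full scale) * 100%.
Linearity = (1.03 / 623) * 100
Linearity = 0.165 %FS

0.165 %FS


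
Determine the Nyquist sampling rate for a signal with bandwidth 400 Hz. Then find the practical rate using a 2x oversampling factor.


By Nyquist theorem, fs_min = 2 * fmax.
fs_min = 2 * 400 = 800 Hz
Practical rate = 2 * fs_min = 2 * 800 = 1600 Hz

fs_min = 800 Hz, fs_practical = 1600 Hz


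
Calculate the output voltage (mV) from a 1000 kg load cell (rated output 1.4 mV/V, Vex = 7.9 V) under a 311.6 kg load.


Vout = rated_output * Vex * (load / capacity).
Vout = 1.4 * 7.9 * (311.6 / 1000)
Vout = 1.4 * 7.9 * 0.3116
Vout = 3.446 mV

3.446 mV


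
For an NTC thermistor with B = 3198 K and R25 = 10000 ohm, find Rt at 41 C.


NTC thermistor equation: Rt = R25 * exp(B * (1/T - 1/T25)).
T in Kelvin: 314.15 K, T25 = 298.15 K
1/T - 1/T25 = 1/314.15 - 1/298.15 = -0.00017082
B * (1/T - 1/T25) = 3198 * -0.00017082 = -0.5463
Rt = 10000 * exp(-0.5463) = 5790.9 ohm

5790.9 ohm


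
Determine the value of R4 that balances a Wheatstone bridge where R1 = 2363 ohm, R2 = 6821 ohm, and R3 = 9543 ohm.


At balance: R1*R4 = R2*R3, so R4 = R2*R3/R1.
R4 = 6821 * 9543 / 2363
R4 = 65092803 / 2363
R4 = 27546.68 ohm

27546.68 ohm


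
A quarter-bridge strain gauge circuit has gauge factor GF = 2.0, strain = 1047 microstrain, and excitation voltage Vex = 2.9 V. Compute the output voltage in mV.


Quarter bridge output: Vout = (GF * epsilon * Vex) / 4.
Vout = (2.0 * 1047e-6 * 2.9) / 4
Vout = 0.0060726 / 4 V
Vout = 0.00151815 V = 1.5182 mV

1.5182 mV


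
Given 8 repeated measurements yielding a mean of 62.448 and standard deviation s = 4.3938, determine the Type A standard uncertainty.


The standard uncertainty for Type A evaluation is u = s / sqrt(n).
u = 4.3938 / sqrt(8)
u = 4.3938 / 2.8284
u = 1.5534

1.5534


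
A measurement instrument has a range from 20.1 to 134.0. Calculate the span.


Span = upper range - lower range.
Span = 134.0 - (20.1)
Span = 113.9

113.9


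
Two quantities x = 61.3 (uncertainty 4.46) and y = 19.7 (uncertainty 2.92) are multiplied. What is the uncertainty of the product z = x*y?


For a product z = x*y, the relative uncertainty is:
uz/z = sqrt((ux/x)^2 + (uy/y)^2)
Relative uncertainties: ux/x = 4.46/61.3 = 0.072757
uy/y = 2.92/19.7 = 0.148223
z = 61.3 * 19.7 = 1207.6
uz = 1207.6 * sqrt(0.072757^2 + 0.148223^2) = 199.397

199.397


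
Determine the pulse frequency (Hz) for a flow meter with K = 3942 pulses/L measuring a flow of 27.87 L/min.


Frequency = K * Q / 60 (converting L/min to L/s).
f = 3942 * 27.87 / 60
f = 109863.54 / 60
f = 1831.06 Hz

1831.06 Hz


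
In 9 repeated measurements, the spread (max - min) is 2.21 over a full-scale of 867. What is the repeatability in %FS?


Repeatability = (spread / full scale) * 100%.
R = (2.21 / 867) * 100
R = 0.255 %FS

0.255 %FS


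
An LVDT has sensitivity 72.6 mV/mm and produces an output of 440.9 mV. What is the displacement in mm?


Displacement = Vout / sensitivity.
d = 440.9 / 72.6
d = 6.073 mm

6.073 mm


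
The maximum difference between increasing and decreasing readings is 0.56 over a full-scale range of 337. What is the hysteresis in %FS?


Hysteresis = (max difference / full scale) * 100%.
H = (0.56 / 337) * 100
H = 0.166 %FS

0.166 %FS


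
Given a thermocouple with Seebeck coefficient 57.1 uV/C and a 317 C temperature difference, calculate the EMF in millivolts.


The thermocouple output V = sensitivity * dT.
V = 57.1 uV/C * 317 C
V = 18100.7 uV
V = 18.101 mV

18.101 mV


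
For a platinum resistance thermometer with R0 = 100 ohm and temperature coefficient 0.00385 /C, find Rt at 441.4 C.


The RTD equation: Rt = R0 * (1 + alpha * T).
Rt = 100 * (1 + 0.00385 * 441.4)
Rt = 100 * (1 + 1.69939)
Rt = 100 * 2.69939
Rt = 269.939 ohm

269.939 ohm


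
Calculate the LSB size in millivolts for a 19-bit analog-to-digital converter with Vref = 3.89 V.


The resolution (LSB) of an ADC is Vref / 2^n.
LSB = 3.89 / 2^19
LSB = 3.89 / 524288
LSB = 7.42e-06 V = 0.00741959 mV

0.00741959 mV


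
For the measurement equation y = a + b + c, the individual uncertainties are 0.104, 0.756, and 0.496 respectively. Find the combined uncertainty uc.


For a sum of independent quantities, uc = sqrt(u1^2 + u2^2 + u3^2).
uc = sqrt(0.104^2 + 0.756^2 + 0.496^2)
uc = sqrt(0.010816 + 0.571536 + 0.246016)
uc = 0.9101

0.9101


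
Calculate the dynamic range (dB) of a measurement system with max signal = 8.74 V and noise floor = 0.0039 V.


Dynamic range = 20 * log10(Vmax / Vnoise).
DR = 20 * log10(8.74 / 0.0039)
DR = 20 * log10(2241.03)
DR = 67.01 dB

67.01 dB


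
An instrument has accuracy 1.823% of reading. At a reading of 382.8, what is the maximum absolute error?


Absolute error = (accuracy% / 100) * reading.
Error = (1.823 / 100) * 382.8
Error = 0.01823 * 382.8
Error = 6.9784

6.9784


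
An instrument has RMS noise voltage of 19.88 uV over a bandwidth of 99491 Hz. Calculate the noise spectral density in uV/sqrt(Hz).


Noise spectral density = Vrms / sqrt(BW).
NSD = 19.88 / sqrt(99491)
NSD = 19.88 / 315.4219
NSD = 0.063 uV/sqrt(Hz)

0.063 uV/sqrt(Hz)


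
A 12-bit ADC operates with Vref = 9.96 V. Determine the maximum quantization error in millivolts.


The maximum quantization error is +/- LSB/2.
LSB = Vref / 2^n = 9.96 / 4096 = 0.00243164 V
Max error = LSB / 2 = 0.00243164 / 2 = 0.00121582 V
Max error = 1.2158 mV

1.2158 mV


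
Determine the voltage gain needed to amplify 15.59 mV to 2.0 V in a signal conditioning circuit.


Gain = Vout / Vin (converting to same units).
G = 2.0 V / 15.59 mV
G = 2000.0 mV / 15.59 mV
G = 128.29

128.29


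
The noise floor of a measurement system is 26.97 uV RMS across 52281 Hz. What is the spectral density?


Noise spectral density = Vrms / sqrt(BW).
NSD = 26.97 / sqrt(52281)
NSD = 26.97 / 228.6504
NSD = 0.118 uV/sqrt(Hz)

0.118 uV/sqrt(Hz)


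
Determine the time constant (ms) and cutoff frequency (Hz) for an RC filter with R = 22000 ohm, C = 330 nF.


Time constant: tau = R * C.
tau = 22000 * 3.30e-07 = 0.00726 s
tau = 7.26 ms
Cutoff frequency: fc = 1 / (2*pi*R*C).
fc = 1 / (2*pi*0.00726) = 21.92 Hz

tau = 7.26 ms, fc = 21.92 Hz


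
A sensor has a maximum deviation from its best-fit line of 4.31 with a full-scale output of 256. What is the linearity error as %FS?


Linearity error = (max deviation / full scale) * 100%.
Linearity = (4.31 / 256) * 100
Linearity = 1.684 %FS

1.684 %FS


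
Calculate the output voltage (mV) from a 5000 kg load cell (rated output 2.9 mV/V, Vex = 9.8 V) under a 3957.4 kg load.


Vout = rated_output * Vex * (load / capacity).
Vout = 2.9 * 9.8 * (3957.4 / 5000)
Vout = 2.9 * 9.8 * 0.79148
Vout = 22.494 mV

22.494 mV


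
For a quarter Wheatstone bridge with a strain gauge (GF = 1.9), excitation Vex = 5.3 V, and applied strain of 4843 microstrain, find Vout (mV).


Quarter bridge output: Vout = (GF * epsilon * Vex) / 4.
Vout = (1.9 * 4843e-6 * 5.3) / 4
Vout = 0.04876901 / 4 V
Vout = 0.01219225 V = 12.1923 mV

12.1923 mV


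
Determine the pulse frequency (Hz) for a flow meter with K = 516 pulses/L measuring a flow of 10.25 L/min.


Frequency = K * Q / 60 (converting L/min to L/s).
f = 516 * 10.25 / 60
f = 5289.0 / 60
f = 88.15 Hz

88.15 Hz


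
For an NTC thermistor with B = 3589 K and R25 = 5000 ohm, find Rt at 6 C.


NTC thermistor equation: Rt = R25 * exp(B * (1/T - 1/T25)).
T in Kelvin: 279.15 K, T25 = 298.15 K
1/T - 1/T25 = 1/279.15 - 1/298.15 = 0.00022829
B * (1/T - 1/T25) = 3589 * 0.00022829 = 0.8193
Rt = 5000 * exp(0.8193) = 11344.8 ohm

11344.8 ohm


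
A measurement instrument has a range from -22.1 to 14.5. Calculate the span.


Span = upper range - lower range.
Span = 14.5 - (-22.1)
Span = 36.6

36.6


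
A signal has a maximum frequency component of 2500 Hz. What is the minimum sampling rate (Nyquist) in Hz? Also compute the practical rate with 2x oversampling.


By Nyquist theorem, fs_min = 2 * fmax.
fs_min = 2 * 2500 = 5000 Hz
Practical rate = 2 * fs_min = 2 * 5000 = 10000 Hz

fs_min = 5000 Hz, fs_practical = 10000 Hz


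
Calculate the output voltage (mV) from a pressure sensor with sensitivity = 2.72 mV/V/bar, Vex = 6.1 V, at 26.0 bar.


Output = sensitivity * Vex * P.
Vout = 2.72 * 6.1 * 26.0
Vout = 16.592 * 26.0
Vout = 431.39 mV

431.39 mV


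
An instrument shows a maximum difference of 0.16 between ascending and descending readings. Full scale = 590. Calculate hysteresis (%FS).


Hysteresis = (max difference / full scale) * 100%.
H = (0.16 / 590) * 100
H = 0.027 %FS

0.027 %FS


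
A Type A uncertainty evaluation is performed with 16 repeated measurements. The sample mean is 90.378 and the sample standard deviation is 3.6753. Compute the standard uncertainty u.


The standard uncertainty for Type A evaluation is u = s / sqrt(n).
u = 3.6753 / sqrt(16)
u = 3.6753 / 4.0
u = 0.9188

0.9188


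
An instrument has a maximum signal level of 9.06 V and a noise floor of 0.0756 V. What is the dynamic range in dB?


Dynamic range = 20 * log10(Vmax / Vnoise).
DR = 20 * log10(9.06 / 0.0756)
DR = 20 * log10(119.84)
DR = 41.57 dB

41.57 dB


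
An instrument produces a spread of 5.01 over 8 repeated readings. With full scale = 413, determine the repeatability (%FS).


Repeatability = (spread / full scale) * 100%.
R = (5.01 / 413) * 100
R = 1.213 %FS

1.213 %FS


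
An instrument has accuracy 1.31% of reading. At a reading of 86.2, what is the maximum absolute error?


Absolute error = (accuracy% / 100) * reading.
Error = (1.31 / 100) * 86.2
Error = 0.0131 * 86.2
Error = 1.1292

1.1292


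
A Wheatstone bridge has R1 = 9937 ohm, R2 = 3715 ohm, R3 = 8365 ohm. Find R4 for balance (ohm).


At balance: R1*R4 = R2*R3, so R4 = R2*R3/R1.
R4 = 3715 * 8365 / 9937
R4 = 31075975 / 9937
R4 = 3127.3 ohm

3127.3 ohm


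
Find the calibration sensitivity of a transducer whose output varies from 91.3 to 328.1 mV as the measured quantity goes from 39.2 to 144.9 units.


Sensitivity = (y2 - y1) / (x2 - x1).
S = (328.1 - 91.3) / (144.9 - 39.2)
S = 236.8 / 105.7
S = 2.2403 mV/unit

2.2403 mV/unit


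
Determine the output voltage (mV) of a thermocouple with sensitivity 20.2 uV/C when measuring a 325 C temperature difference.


The thermocouple output V = sensitivity * dT.
V = 20.2 uV/C * 325 C
V = 6565.0 uV
V = 6.565 mV

6.565 mV


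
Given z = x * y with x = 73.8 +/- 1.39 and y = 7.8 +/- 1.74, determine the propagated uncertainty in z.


For a product z = x*y, the relative uncertainty is:
uz/z = sqrt((ux/x)^2 + (uy/y)^2)
Relative uncertainties: ux/x = 1.39/73.8 = 0.018835
uy/y = 1.74/7.8 = 0.223077
z = 73.8 * 7.8 = 575.6
uz = 575.6 * sqrt(0.018835^2 + 0.223077^2) = 128.869

128.869


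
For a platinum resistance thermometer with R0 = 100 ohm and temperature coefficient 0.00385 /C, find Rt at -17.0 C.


The RTD equation: Rt = R0 * (1 + alpha * T).
Rt = 100 * (1 + 0.00385 * -17.0)
Rt = 100 * (1 + -0.06545)
Rt = 100 * 0.93455
Rt = 93.455 ohm

93.455 ohm


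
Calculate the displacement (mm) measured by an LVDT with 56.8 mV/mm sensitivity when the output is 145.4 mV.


Displacement = Vout / sensitivity.
d = 145.4 / 56.8
d = 2.56 mm

2.56 mm


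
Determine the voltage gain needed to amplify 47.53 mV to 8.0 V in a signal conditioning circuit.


Gain = Vout / Vin (converting to same units).
G = 8.0 V / 47.53 mV
G = 8000.0 mV / 47.53 mV
G = 168.31

168.31


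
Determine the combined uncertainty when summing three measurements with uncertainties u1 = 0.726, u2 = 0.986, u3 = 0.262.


For a sum of independent quantities, uc = sqrt(u1^2 + u2^2 + u3^2).
uc = sqrt(0.726^2 + 0.986^2 + 0.262^2)
uc = sqrt(0.527076 + 0.972196 + 0.068644)
uc = 1.2522

1.2522


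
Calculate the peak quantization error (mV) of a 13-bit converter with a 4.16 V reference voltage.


The maximum quantization error is +/- LSB/2.
LSB = Vref / 2^n = 4.16 / 8192 = 0.00050781 V
Max error = LSB / 2 = 0.00050781 / 2 = 0.00025391 V
Max error = 0.2539 mV

0.2539 mV


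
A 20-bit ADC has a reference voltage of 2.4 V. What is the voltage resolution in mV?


The resolution (LSB) of an ADC is Vref / 2^n.
LSB = 2.4 / 2^20
LSB = 2.4 / 1048576
LSB = 2.29e-06 V = 0.00228882 mV

0.00228882 mV


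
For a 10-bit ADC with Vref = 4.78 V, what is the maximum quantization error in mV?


The maximum quantization error is +/- LSB/2.
LSB = Vref / 2^n = 4.78 / 1024 = 0.00466797 V
Max error = LSB / 2 = 0.00466797 / 2 = 0.00233398 V
Max error = 2.334 mV

2.334 mV


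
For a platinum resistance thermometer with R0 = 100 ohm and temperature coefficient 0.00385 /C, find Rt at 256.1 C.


The RTD equation: Rt = R0 * (1 + alpha * T).
Rt = 100 * (1 + 0.00385 * 256.1)
Rt = 100 * (1 + 0.985985)
Rt = 100 * 1.985985
Rt = 198.599 ohm

198.599 ohm


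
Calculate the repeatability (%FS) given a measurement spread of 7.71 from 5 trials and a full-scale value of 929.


Repeatability = (spread / full scale) * 100%.
R = (7.71 / 929) * 100
R = 0.83 %FS

0.83 %FS


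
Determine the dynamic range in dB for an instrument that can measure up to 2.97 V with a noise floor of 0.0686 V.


Dynamic range = 20 * log10(Vmax / Vnoise).
DR = 20 * log10(2.97 / 0.0686)
DR = 20 * log10(43.29)
DR = 32.73 dB

32.73 dB


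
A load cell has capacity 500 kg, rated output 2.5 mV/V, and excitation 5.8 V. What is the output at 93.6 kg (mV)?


Vout = rated_output * Vex * (load / capacity).
Vout = 2.5 * 5.8 * (93.6 / 500)
Vout = 2.5 * 5.8 * 0.1872
Vout = 2.714 mV

2.714 mV


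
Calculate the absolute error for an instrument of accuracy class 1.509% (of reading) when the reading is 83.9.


Absolute error = (accuracy% / 100) * reading.
Error = (1.509 / 100) * 83.9
Error = 0.01509 * 83.9
Error = 1.2661

1.2661


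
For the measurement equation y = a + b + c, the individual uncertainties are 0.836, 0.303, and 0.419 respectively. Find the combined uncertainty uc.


For a sum of independent quantities, uc = sqrt(u1^2 + u2^2 + u3^2).
uc = sqrt(0.836^2 + 0.303^2 + 0.419^2)
uc = sqrt(0.698896 + 0.091809 + 0.175561)
uc = 0.983

0.983


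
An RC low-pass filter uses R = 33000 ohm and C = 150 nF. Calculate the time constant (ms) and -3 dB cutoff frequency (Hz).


Time constant: tau = R * C.
tau = 33000 * 1.50e-07 = 0.00495 s
tau = 4.95 ms
Cutoff frequency: fc = 1 / (2*pi*R*C).
fc = 1 / (2*pi*0.00495) = 32.15 Hz

tau = 4.95 ms, fc = 32.15 Hz


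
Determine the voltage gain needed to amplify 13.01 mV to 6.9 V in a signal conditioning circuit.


Gain = Vout / Vin (converting to same units).
G = 6.9 V / 13.01 mV
G = 6900.0 mV / 13.01 mV
G = 530.36

530.36


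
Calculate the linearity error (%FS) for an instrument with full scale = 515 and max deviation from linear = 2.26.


Linearity error = (max deviation / full scale) * 100%.
Linearity = (2.26 / 515) * 100
Linearity = 0.439 %FS

0.439 %FS


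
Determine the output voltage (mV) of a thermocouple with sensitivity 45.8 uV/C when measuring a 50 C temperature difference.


The thermocouple output V = sensitivity * dT.
V = 45.8 uV/C * 50 C
V = 2290.0 uV
V = 2.29 mV

2.29 mV


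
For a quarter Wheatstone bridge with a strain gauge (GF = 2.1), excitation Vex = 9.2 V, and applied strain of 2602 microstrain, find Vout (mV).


Quarter bridge output: Vout = (GF * epsilon * Vex) / 4.
Vout = (2.1 * 2602e-6 * 9.2) / 4
Vout = 0.05027064 / 4 V
Vout = 0.01256766 V = 12.5677 mV

12.5677 mV


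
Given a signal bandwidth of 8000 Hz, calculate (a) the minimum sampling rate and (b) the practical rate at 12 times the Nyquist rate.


By Nyquist theorem, fs_min = 2 * fmax.
fs_min = 2 * 8000 = 16000 Hz
Practical rate = 12 * fs_min = 12 * 16000 = 192000 Hz

fs_min = 16000 Hz, fs_practical = 192000 Hz


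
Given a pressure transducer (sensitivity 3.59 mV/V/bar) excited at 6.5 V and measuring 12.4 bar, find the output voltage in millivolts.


Output = sensitivity * Vex * P.
Vout = 3.59 * 6.5 * 12.4
Vout = 23.335 * 12.4
Vout = 289.35 mV

289.35 mV


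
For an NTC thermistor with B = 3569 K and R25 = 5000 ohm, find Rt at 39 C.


NTC thermistor equation: Rt = R25 * exp(B * (1/T - 1/T25)).
T in Kelvin: 312.15 K, T25 = 298.15 K
1/T - 1/T25 = 1/312.15 - 1/298.15 = -0.00015043
B * (1/T - 1/T25) = 3569 * -0.00015043 = -0.5369
Rt = 5000 * exp(-0.5369) = 2922.8 ohm

2922.8 ohm


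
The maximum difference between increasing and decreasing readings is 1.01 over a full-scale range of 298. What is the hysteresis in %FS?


Hysteresis = (max difference / full scale) * 100%.
H = (1.01 / 298) * 100
H = 0.339 %FS

0.339 %FS


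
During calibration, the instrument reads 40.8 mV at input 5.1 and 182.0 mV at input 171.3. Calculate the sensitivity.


Sensitivity = (y2 - y1) / (x2 - x1).
S = (182.0 - 40.8) / (171.3 - 5.1)
S = 141.2 / 166.2
S = 0.8496 mV/unit

0.8496 mV/unit


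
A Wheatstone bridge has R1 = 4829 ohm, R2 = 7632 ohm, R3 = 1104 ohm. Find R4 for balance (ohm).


At balance: R1*R4 = R2*R3, so R4 = R2*R3/R1.
R4 = 7632 * 1104 / 4829
R4 = 8425728 / 4829
R4 = 1744.82 ohm

1744.82 ohm


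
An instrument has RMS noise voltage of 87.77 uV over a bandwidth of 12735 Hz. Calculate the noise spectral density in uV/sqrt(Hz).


Noise spectral density = Vrms / sqrt(BW).
NSD = 87.77 / sqrt(12735)
NSD = 87.77 / 112.8495
NSD = 0.7778 uV/sqrt(Hz)

0.7778 uV/sqrt(Hz)


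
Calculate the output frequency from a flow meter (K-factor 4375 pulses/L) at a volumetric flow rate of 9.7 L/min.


Frequency = K * Q / 60 (converting L/min to L/s).
f = 4375 * 9.7 / 60
f = 42437.5 / 60
f = 707.29 Hz

707.29 Hz


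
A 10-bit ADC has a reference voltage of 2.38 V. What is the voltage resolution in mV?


The resolution (LSB) of an ADC is Vref / 2^n.
LSB = 2.38 / 2^10
LSB = 2.38 / 1024
LSB = 0.00232422 V = 2.32421875 mV

2.32421875 mV


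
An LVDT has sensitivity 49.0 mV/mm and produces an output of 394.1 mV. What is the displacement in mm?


Displacement = Vout / sensitivity.
d = 394.1 / 49.0
d = 8.043 mm

8.043 mm


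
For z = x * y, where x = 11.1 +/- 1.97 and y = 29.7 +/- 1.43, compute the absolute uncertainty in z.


For a product z = x*y, the relative uncertainty is:
uz/z = sqrt((ux/x)^2 + (uy/y)^2)
Relative uncertainties: ux/x = 1.97/11.1 = 0.177477
uy/y = 1.43/29.7 = 0.048148
z = 11.1 * 29.7 = 329.7
uz = 329.7 * sqrt(0.177477^2 + 0.048148^2) = 60.624

60.624


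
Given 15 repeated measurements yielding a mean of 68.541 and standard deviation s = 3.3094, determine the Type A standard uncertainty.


The standard uncertainty for Type A evaluation is u = s / sqrt(n).
u = 3.3094 / sqrt(15)
u = 3.3094 / 3.873
u = 0.8545

0.8545


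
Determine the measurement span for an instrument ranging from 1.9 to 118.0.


Span = upper range - lower range.
Span = 118.0 - (1.9)
Span = 116.1

116.1


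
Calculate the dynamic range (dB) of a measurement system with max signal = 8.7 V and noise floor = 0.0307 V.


Dynamic range = 20 * log10(Vmax / Vnoise).
DR = 20 * log10(8.7 / 0.0307)
DR = 20 * log10(283.39)
DR = 49.05 dB

49.05 dB
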